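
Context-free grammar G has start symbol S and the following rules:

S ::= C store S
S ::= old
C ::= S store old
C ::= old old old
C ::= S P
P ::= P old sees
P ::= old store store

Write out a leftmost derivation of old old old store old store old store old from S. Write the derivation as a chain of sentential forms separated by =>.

S => C store S   [S ::= C store S]
C store S => S store old store S   [C ::= S store old]
S store old store S => C store S store old store S   [S ::= C store S]
C store S store old store S => old old old store S store old store S   [C ::= old old old]
old old old store S store old store S => old old old store old store old store S   [S ::= old]
old old old store old store old store S => old old old store old store old store old   [S ::= old]

S => C store S => S store old store S => C store S store old store S => old old old store S store old store S => old old old store old store old store S => old old old store old store old store old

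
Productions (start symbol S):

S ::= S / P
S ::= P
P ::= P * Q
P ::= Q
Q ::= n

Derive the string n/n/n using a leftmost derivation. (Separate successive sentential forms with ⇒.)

S ⇒ S/P ⇒ S/P/P ⇒ P/P/P ⇒ Q/P/P ⇒ n/P/P ⇒ n/Q/P ⇒ n/n/P ⇒ n/n/Q ⇒ n/n/n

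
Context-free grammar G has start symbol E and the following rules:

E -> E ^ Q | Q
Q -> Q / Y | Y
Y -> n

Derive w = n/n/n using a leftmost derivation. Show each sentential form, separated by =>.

E => Q   [E -> Q]
Q => Q/Y   [Q -> Q / Y]
Q/Y => Q/Y/Y   [Q -> Q / Y]
Q/Y/Y => Y/Y/Y   [Q -> Y]
Y/Y/Y => n/Y/Y   [Y -> n]
n/Y/Y => n/n/Y   [Y -> n]
n/n/Y => n/n/n   [Y -> n]

E => Q => Q/Y => Q/Y/Y => Y/Y/Y => n/Y/Y => n/n/Y => n/n/n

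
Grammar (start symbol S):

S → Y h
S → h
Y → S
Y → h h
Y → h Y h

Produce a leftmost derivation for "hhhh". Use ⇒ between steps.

S ⇒ Yh ⇒ Sh ⇒ Yhh ⇒ Shh ⇒ Yhhh ⇒ Shhh ⇒ hhhh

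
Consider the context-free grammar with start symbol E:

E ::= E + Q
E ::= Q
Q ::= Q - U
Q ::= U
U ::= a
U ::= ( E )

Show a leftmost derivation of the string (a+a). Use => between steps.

E => Q => U => (E) => (E+Q) => (Q+Q) => (U+Q) => (a+Q) => (a+U) => (a+a)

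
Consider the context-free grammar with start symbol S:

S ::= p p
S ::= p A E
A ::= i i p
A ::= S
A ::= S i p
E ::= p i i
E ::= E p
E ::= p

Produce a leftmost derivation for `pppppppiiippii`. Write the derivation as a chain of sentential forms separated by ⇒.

S⇒pAE⇒pSipE⇒ppAEipE⇒ppSEipE⇒pppAEEipE⇒pppSEEipE⇒pppppEEipE⇒ppppppEipE⇒pppppppiiipE⇒pppppppiiippii

S ⇒ pAE   [S ::= p A E]
pAE ⇒ pSipE   [A ::= S i p]
pSipE ⇒ ppAEipE   [S ::= p A E]
ppAEipE ⇒ ppSEipE   [A ::= S]
ppSEipE ⇒ pppAEEipE   [S ::= p A E]
pppAEEipE ⇒ pppSEEipE   [A ::= S]
pppSEEipE ⇒ pppppEEipE   [S ::= p p]
pppppEEipE ⇒ ppppppEipE   [E ::= p]
ppppppEipE ⇒ pppppppiiipE   [E ::= p i i]
pppppppiiipE ⇒ pppppppiiippii   [E ::= p i i]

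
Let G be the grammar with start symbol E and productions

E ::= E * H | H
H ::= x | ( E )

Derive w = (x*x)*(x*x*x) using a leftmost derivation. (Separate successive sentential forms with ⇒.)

E ⇒ E*H ⇒ H*H ⇒ (E)*H ⇒ (E*H)*H ⇒ (H*H)*H ⇒ (x*H)*H ⇒ (x*x)*H ⇒ (x*x)*(E) ⇒ (x*x)*(E*H) ⇒ (x*x)*(E*H*H) ⇒ (x*x)*(H*H*H) ⇒ (x*x)*(x*H*H) ⇒ (x*x)*(x*x*H) ⇒ (x*x)*(x*x*x)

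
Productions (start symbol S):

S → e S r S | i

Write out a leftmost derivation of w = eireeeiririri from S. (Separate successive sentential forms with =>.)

S => eSrS => eirS => eireSrS => eireeSrSrS => eireeeSrSrSrS => eireeeirSrSrS => eireeeirirSrS => eireeeiririrS => eireeeiririri

S => eSrS   [S → e S r S]
eSrS => eirS   [S → i]
eirS => eireSrS   [S → e S r S]
eireSrS => eireeSrSrS   [S → e S r S]
eireeSrSrS => eireeeSrSrSrS   [S → e S r S]
eireeeSrSrSrS => eireeeirSrSrS   [S → i]
eireeeirSrSrS => eireeeirirSrS   [S → i]
eireeeirirSrS => eireeeiririrS   [S → i]
eireeeiririrS => eireeeiririri   [S → i]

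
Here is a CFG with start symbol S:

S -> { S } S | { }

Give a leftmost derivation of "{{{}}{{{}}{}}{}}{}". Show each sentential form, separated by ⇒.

S ⇒ {S}S ⇒ {{S}S}S ⇒ {{{}}S}S ⇒ {{{}}{S}S}S ⇒ {{{}}{{S}S}S}S ⇒ {{{}}{{{}}S}S}S ⇒ {{{}}{{{}}{}}S}S ⇒ {{{}}{{{}}{}}{}}S ⇒ {{{}}{{{}}{}}{}}{}

S ⇒ {S}S   [S -> { S } S]
{S}S ⇒ {{S}S}S   [S -> { S } S]
{{S}S}S ⇒ {{{}}S}S   [S -> { }]
{{{}}S}S ⇒ {{{}}{S}S}S   [S -> { S } S]
{{{}}{S}S}S ⇒ {{{}}{{S}S}S}S   [S -> { S } S]
{{{}}{{S}S}S}S ⇒ {{{}}{{{}}S}S}S   [S -> { }]
{{{}}{{{}}S}S}S ⇒ {{{}}{{{}}{}}S}S   [S -> { }]
{{{}}{{{}}{}}S}S ⇒ {{{}}{{{}}{}}{}}S   [S -> { }]
{{{}}{{{}}{}}{}}S ⇒ {{{}}{{{}}{}}{}}{}   [S -> { }]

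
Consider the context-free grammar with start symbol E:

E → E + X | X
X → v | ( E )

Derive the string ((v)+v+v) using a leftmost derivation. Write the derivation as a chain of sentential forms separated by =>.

E => X => (E) => (E+X) => (E+X+X) => (X+X+X) => ((E)+X+X) => ((X)+X+X) => ((v)+X+X) => ((v)+v+X) => ((v)+v+v)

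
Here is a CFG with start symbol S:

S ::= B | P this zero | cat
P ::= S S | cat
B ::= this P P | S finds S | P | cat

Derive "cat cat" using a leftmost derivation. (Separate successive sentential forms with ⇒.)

S ⇒ B ⇒ P ⇒ S S ⇒ B S ⇒ cat S ⇒ cat cat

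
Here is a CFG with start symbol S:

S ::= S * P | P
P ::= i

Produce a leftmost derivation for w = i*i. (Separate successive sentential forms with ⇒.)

S ⇒ S*P   [S ::= S * P]
S*P ⇒ P*P   [S ::= P]
P*P ⇒ i*P   [P ::= i]
i*P ⇒ i*i   [P ::= i]

S ⇒ S*P ⇒ P*P ⇒ i*P ⇒ i*i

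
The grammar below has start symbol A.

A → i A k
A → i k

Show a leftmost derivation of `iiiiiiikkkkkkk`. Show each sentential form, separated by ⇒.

A ⇒ iAk   [A → i A k]
iAk ⇒ iiAkk   [A → i A k]
iiAkk ⇒ iiiAkkk   [A → i A k]
iiiAkkk ⇒ iiiiAkkkk   [A → i A k]
iiiiAkkkk ⇒ iiiiiAkkkkk   [A → i A k]
iiiiiAkkkkk ⇒ iiiiiiAkkkkkk   [A → i A k]
iiiiiiAkkkkkk ⇒ iiiiiiikkkkkkk   [A → i k]

A ⇒ iAk ⇒ iiAkk ⇒ iiiAkkk ⇒ iiiiAkkkk ⇒ iiiiiAkkkkk ⇒ iiiiiiAkkkkkk ⇒ iiiiiiikkkkkkk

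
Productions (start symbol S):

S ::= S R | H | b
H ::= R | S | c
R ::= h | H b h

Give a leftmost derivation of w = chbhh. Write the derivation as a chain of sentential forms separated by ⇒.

S⇒SR⇒SRR⇒HRR⇒cRR⇒cHbhR⇒cRbhR⇒chbhR⇒chbhh

S ⇒ SR   [S ::= S R]
SR ⇒ SRR   [S ::= S R]
SRR ⇒ HRR   [S ::= H]
HRR ⇒ cRR   [H ::= c]
cRR ⇒ cHbhR   [R ::= H b h]
cHbhR ⇒ cRbhR   [H ::= R]
cRbhR ⇒ chbhR   [R ::= h]
chbhR ⇒ chbhh   [R ::= h]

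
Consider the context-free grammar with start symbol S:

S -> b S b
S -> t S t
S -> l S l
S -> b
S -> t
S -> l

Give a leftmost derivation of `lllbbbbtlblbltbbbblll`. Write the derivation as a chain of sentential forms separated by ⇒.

S⇒lSl⇒llSll⇒lllSlll⇒lllbSblll⇒lllbbSbblll⇒lllbbbSbbblll⇒lllbbbbSbbbblll⇒lllbbbbtStbbbblll⇒lllbbbbtlSltbbbblll⇒lllbbbbtlbSbltbbbblll⇒lllbbbbtlblbltbbbblll

S ⇒ lSl   [S -> l S l]
lSl ⇒ llSll   [S -> l S l]
llSll ⇒ lllSlll   [S -> l S l]
lllSlll ⇒ lllbSblll   [S -> b S b]
lllbSblll ⇒ lllbbSbblll   [S -> b S b]
lllbbSbblll ⇒ lllbbbSbbblll   [S -> b S b]
lllbbbSbbblll ⇒ lllbbbbSbbbblll   [S -> b S b]
lllbbbbSbbbblll ⇒ lllbbbbtStbbbblll   [S -> t S t]
lllbbbbtStbbbblll ⇒ lllbbbbtlSltbbbblll   [S -> l S l]
lllbbbbtlSltbbbblll ⇒ lllbbbbtlbSbltbbbblll   [S -> b S b]
lllbbbbtlbSbltbbbblll ⇒ lllbbbbtlblbltbbbblll   [S -> l]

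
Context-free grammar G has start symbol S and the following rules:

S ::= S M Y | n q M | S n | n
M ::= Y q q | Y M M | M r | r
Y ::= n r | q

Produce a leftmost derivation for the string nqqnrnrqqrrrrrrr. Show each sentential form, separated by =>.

S => nqM => nqYMM => nqqMM => nqqMrM => nqqYMMrM => nqqnrMMrM => nqqnrMrMrM => nqqnrMrrMrM => nqqnrYqqrrMrM => nqqnrnrqqrrMrM => nqqnrnrqqrrMrrM => nqqnrnrqqrrrrrM => nqqnrnrqqrrrrrMr => nqqnrnrqqrrrrrrr

S => nqM   [S ::= n q M]
nqM => nqYMM   [M ::= Y M M]
nqYMM => nqqMM   [Y ::= q]
nqqMM => nqqMrM   [M ::= M r]
nqqMrM => nqqYMMrM   [M ::= Y M M]
nqqYMMrM => nqqnrMMrM   [Y ::= n r]
nqqnrMMrM => nqqnrMrMrM   [M ::= M r]
nqqnrMrMrM => nqqnrMrrMrM   [M ::= M r]
nqqnrMrrMrM => nqqnrYqqrrMrM   [M ::= Y q q]
nqqnrYqqrrMrM => nqqnrnrqqrrMrM   [Y ::= n r]
nqqnrnrqqrrMrM => nqqnrnrqqrrMrrM   [M ::= M r]
nqqnrnrqqrrMrrM => nqqnrnrqqrrrrrM   [M ::= r]
nqqnrnrqqrrrrrM => nqqnrnrqqrrrrrMr   [M ::= M r]
nqqnrnrqqrrrrrMr => nqqnrnrqqrrrrrrr   [M ::= r]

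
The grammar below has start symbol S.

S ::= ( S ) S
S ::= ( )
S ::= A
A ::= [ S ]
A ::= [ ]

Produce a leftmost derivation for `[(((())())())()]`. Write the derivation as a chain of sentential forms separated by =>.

S => A => [S] => [(S)S] => [((S)S)S] => [(((S)S)S)S] => [(((())S)S)S] => [(((())())S)S] => [(((())())())S] => [(((())())())()]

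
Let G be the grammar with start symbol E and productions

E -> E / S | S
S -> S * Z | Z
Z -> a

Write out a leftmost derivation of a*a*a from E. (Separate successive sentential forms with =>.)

E => S   [E -> S]
S => S*Z   [S -> S * Z]
S*Z => S*Z*Z   [S -> S * Z]
S*Z*Z => Z*Z*Z   [S -> Z]
Z*Z*Z => a*Z*Z   [Z -> a]
a*Z*Z => a*a*Z   [Z -> a]
a*a*Z => a*a*a   [Z -> a]

E => S => S*Z => S*Z*Z => Z*Z*Z => a*Z*Z => a*a*Z => a*a*a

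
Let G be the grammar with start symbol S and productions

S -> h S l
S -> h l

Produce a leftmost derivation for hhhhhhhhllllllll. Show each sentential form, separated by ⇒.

S ⇒ hSl ⇒ hhSll ⇒ hhhSlll ⇒ hhhhSllll ⇒ hhhhhSlllll ⇒ hhhhhhSllllll ⇒ hhhhhhhSlllllll ⇒ hhhhhhhhllllllll

S ⇒ hSl   [S -> h S l]
hSl ⇒ hhSll   [S -> h S l]
hhSll ⇒ hhhSlll   [S -> h S l]
hhhSlll ⇒ hhhhSllll   [S -> h S l]
hhhhSllll ⇒ hhhhhSlllll   [S -> h S l]
hhhhhSlllll ⇒ hhhhhhSllllll   [S -> h S l]
hhhhhhSllllll ⇒ hhhhhhhSlllllll   [S -> h S l]
hhhhhhhSlllllll ⇒ hhhhhhhhllllllll   [S -> h l]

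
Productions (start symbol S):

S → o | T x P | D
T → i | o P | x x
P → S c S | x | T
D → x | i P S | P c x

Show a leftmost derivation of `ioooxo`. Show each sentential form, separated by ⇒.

S⇒D⇒iPS⇒iTS⇒ioPS⇒ioTS⇒iooPS⇒iooTS⇒ioooPS⇒ioooxS⇒ioooxo

S ⇒ D   [S → D]
D ⇒ iPS   [D → i P S]
iPS ⇒ iTS   [P → T]
iTS ⇒ ioPS   [T → o P]
ioPS ⇒ ioTS   [P → T]
ioTS ⇒ iooPS   [T → o P]
iooPS ⇒ iooTS   [P → T]
iooTS ⇒ ioooPS   [T → o P]
ioooPS ⇒ ioooxS   [P → x]
ioooxS ⇒ ioooxo   [S → o]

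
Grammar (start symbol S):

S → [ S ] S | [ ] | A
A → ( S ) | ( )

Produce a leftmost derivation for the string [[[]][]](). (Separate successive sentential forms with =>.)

S => [S]S => [[S]S]S => [[[]]S]S => [[[]][]]S => [[[]][]]A => [[[]][]]()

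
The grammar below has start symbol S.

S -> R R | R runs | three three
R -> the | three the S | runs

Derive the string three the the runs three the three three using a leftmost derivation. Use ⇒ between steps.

S ⇒ R R ⇒ three the S R ⇒ three the R runs R ⇒ three the the runs R ⇒ three the the runs three the S ⇒ three the the runs three the three three

S ⇒ R R   [S -> R R]
R R ⇒ three the S R   [R -> three the S]
three the S R ⇒ three the R runs R   [S -> R runs]
three the R runs R ⇒ three the the runs R   [R -> the]
three the the runs R ⇒ three the the runs three the S   [R -> three the S]
three the the runs three the S ⇒ three the the runs three the three three   [S -> three three]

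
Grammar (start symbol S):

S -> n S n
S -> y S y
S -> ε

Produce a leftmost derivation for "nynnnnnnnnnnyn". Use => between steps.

S => nSn => nySyn => nynSnyn => nynnSnnyn => nynnnSnnnyn => nynnnnSnnnnyn => nynnnnnSnnnnnyn => nynnnnnnnnnnyn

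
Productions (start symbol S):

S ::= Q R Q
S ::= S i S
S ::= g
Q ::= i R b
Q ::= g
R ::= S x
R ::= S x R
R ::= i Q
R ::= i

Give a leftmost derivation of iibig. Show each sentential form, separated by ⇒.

S ⇒ QRQ   [S ::= Q R Q]
QRQ ⇒ iRbRQ   [Q ::= i R b]
iRbRQ ⇒ iibRQ   [R ::= i]
iibRQ ⇒ iibiQ   [R ::= i]
iibiQ ⇒ iibig   [Q ::= g]

S⇒QRQ⇒iRbRQ⇒iibRQ⇒iibiQ⇒iibig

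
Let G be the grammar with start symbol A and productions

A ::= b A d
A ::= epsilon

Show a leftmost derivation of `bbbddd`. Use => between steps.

A=>bAd=>bbAdd=>bbbAddd=>bbbddd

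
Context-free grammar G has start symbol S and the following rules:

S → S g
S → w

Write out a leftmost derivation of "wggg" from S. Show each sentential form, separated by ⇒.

S⇒Sg⇒Sgg⇒Sggg⇒wggg

S ⇒ Sg   [S → S g]
Sg ⇒ Sgg   [S → S g]
Sgg ⇒ Sggg   [S → S g]
Sggg ⇒ wggg   [S → w]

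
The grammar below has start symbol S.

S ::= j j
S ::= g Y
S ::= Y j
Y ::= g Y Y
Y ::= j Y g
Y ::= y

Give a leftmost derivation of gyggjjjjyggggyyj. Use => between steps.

S => Yj   [S ::= Y j]
Yj => gYYj   [Y ::= g Y Y]
gYYj => gyYj   [Y ::= y]
gyYj => gygYYj   [Y ::= g Y Y]
gygYYj => gyggYYYj   [Y ::= g Y Y]
gyggYYYj => gyggjYgYYj   [Y ::= j Y g]
gyggjYgYYj => gyggjjYggYYj   [Y ::= j Y g]
gyggjjYggYYj => gyggjjjYgggYYj   [Y ::= j Y g]
gyggjjjYgggYYj => gyggjjjjYggggYYj   [Y ::= j Y g]
gyggjjjjYggggYYj => gyggjjjjyggggYYj   [Y ::= y]
gyggjjjjyggggYYj => gyggjjjjyggggyYj   [Y ::= y]
gyggjjjjyggggyYj => gyggjjjjyggggyyj   [Y ::= y]

S=>Yj=>gYYj=>gyYj=>gygYYj=>gyggYYYj=>gyggjYgYYj=>gyggjjYggYYj=>gyggjjjYgggYYj=>gyggjjjjYggggYYj=>gyggjjjjyggggYYj=>gyggjjjjyggggyYj=>gyggjjjjyggggyyj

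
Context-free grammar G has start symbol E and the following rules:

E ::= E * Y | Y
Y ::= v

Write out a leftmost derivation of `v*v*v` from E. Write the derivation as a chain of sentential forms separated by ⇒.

E ⇒ E*Y ⇒ E*Y*Y ⇒ Y*Y*Y ⇒ v*Y*Y ⇒ v*v*Y ⇒ v*v*v

E ⇒ E*Y   [E ::= E * Y]
E*Y ⇒ E*Y*Y   [E ::= E * Y]
E*Y*Y ⇒ Y*Y*Y   [E ::= Y]
Y*Y*Y ⇒ v*Y*Y   [Y ::= v]
v*Y*Y ⇒ v*v*Y   [Y ::= v]
v*v*Y ⇒ v*v*v   [Y ::= v]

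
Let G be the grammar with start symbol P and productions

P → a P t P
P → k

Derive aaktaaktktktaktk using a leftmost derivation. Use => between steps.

P=>aPtP=>aaPtPtP=>aaktPtP=>aaktaPtPtP=>aaktaaPtPtPtP=>aaktaaktPtPtP=>aaktaaktktPtP=>aaktaaktktktP=>aaktaaktktktaPtP=>aaktaaktktktaktP=>aaktaaktktktaktk

P => aPtP   [P → a P t P]
aPtP => aaPtPtP   [P → a P t P]
aaPtPtP => aaktPtP   [P → k]
aaktPtP => aaktaPtPtP   [P → a P t P]
aaktaPtPtP => aaktaaPtPtPtP   [P → a P t P]
aaktaaPtPtPtP => aaktaaktPtPtP   [P → k]
aaktaaktPtPtP => aaktaaktktPtP   [P → k]
aaktaaktktPtP => aaktaaktktktP   [P → k]
aaktaaktktktP => aaktaaktktktaPtP   [P → a P t P]
aaktaaktktktaPtP => aaktaaktktktaktP   [P → k]
aaktaaktktktaktP => aaktaaktktktaktk   [P → k]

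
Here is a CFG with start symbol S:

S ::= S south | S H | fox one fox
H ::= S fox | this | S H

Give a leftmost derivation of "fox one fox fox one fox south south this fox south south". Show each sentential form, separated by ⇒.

S ⇒ S south ⇒ S south south ⇒ S H south south ⇒ fox one fox H south south ⇒ fox one fox S fox south south ⇒ fox one fox S H fox south south ⇒ fox one fox S south H fox south south ⇒ fox one fox S south south H fox south south ⇒ fox one fox fox one fox south south H fox south south ⇒ fox one fox fox one fox south south this fox south south

S ⇒ S south   [S ::= S south]
S south ⇒ S south south   [S ::= S south]
S south south ⇒ S H south south   [S ::= S H]
S H south south ⇒ fox one fox H south south   [S ::= fox one fox]
fox one fox H south south ⇒ fox one fox S fox south south   [H ::= S fox]
fox one fox S fox south south ⇒ fox one fox S H fox south south   [S ::= S H]
fox one fox S H fox south south ⇒ fox one fox S south H fox south south   [S ::= S south]
fox one fox S south H fox south south ⇒ fox one fox S south south H fox south south   [S ::= S south]
fox one fox S south south H fox south south ⇒ fox one fox fox one fox south south H fox south south   [S ::= fox one fox]
fox one fox fox one fox south south H fox south south ⇒ fox one fox fox one fox south south this fox south south   [H ::= this]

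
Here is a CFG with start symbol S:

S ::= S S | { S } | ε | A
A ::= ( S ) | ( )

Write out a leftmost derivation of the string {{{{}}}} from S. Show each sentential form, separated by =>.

S => {S} => {{S}} => {{SS}} => {{{S}S}} => {{{SS}S}} => {{{{S}S}S}} => {{{{}S}S}} => {{{{}}S}} => {{{{}}}}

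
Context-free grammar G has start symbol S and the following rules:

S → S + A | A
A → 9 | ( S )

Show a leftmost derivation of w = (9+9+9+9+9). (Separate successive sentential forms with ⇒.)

S ⇒ A ⇒ (S) ⇒ (S+A) ⇒ (S+A+A) ⇒ (S+A+A+A) ⇒ (S+A+A+A+A) ⇒ (A+A+A+A+A) ⇒ (9+A+A+A+A) ⇒ (9+9+A+A+A) ⇒ (9+9+9+A+A) ⇒ (9+9+9+9+A) ⇒ (9+9+9+9+9)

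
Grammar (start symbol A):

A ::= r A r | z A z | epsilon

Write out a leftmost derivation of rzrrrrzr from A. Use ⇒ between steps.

A ⇒ rAr   [A ::= r A r]
rAr ⇒ rzAzr   [A ::= z A z]
rzAzr ⇒ rzrArzr   [A ::= r A r]
rzrArzr ⇒ rzrrArrzr   [A ::= r A r]
rzrrArrzr ⇒ rzrrrrzr   [A ::= epsilon]

A ⇒ rAr ⇒ rzAzr ⇒ rzrArzr ⇒ rzrrArrzr ⇒ rzrrrrzr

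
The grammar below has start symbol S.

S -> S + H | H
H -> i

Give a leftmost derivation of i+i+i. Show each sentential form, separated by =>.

S => S+H => S+H+H => H+H+H => i+H+H => i+i+H => i+i+i

S => S+H   [S -> S + H]
S+H => S+H+H   [S -> S + H]
S+H+H => H+H+H   [S -> H]
H+H+H => i+H+H   [H -> i]
i+H+H => i+i+H   [H -> i]
i+i+H => i+i+i   [H -> i]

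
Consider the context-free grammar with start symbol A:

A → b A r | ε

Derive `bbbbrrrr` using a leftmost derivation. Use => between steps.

A => bAr => bbArr => bbbArrr => bbbbArrrr => bbbbrrrr

A => bAr   [A → b A r]
bAr => bbArr   [A → b A r]
bbArr => bbbArrr   [A → b A r]
bbbArrr => bbbbArrrr   [A → b A r]
bbbbArrrr => bbbbrrrr   [A → ε]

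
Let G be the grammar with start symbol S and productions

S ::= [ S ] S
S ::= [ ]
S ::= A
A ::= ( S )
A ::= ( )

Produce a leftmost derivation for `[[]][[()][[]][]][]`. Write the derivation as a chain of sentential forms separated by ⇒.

S ⇒ [S]S   [S ::= [ S ] S]
[S]S ⇒ [[]]S   [S ::= [ ]]
[[]]S ⇒ [[]][S]S   [S ::= [ S ] S]
[[]][S]S ⇒ [[]][[S]S]S   [S ::= [ S ] S]
[[]][[S]S]S ⇒ [[]][[A]S]S   [S ::= A]
[[]][[A]S]S ⇒ [[]][[()]S]S   [A ::= ( )]
[[]][[()]S]S ⇒ [[]][[()][S]S]S   [S ::= [ S ] S]
[[]][[()][S]S]S ⇒ [[]][[()][[]]S]S   [S ::= [ ]]
[[]][[()][[]]S]S ⇒ [[]][[()][[]][]]S   [S ::= [ ]]
[[]][[()][[]][]]S ⇒ [[]][[()][[]][]][]   [S ::= [ ]]

S⇒[S]S⇒[[]]S⇒[[]][S]S⇒[[]][[S]S]S⇒[[]][[A]S]S⇒[[]][[()]S]S⇒[[]][[()][S]S]S⇒[[]][[()][[]]S]S⇒[[]][[()][[]][]]S⇒[[]][[()][[]][]][]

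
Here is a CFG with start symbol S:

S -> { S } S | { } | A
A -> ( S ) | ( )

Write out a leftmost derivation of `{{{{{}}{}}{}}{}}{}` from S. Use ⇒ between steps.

S⇒{S}S⇒{{S}S}S⇒{{{S}S}S}S⇒{{{{S}S}S}S}S⇒{{{{{}}S}S}S}S⇒{{{{{}}{}}S}S}S⇒{{{{{}}{}}{}}S}S⇒{{{{{}}{}}{}}{}}S⇒{{{{{}}{}}{}}{}}{}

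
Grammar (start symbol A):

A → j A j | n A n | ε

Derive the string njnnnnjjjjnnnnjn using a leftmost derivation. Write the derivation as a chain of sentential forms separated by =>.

A => nAn => njAjn => njnAnjn => njnnAnnjn => njnnnAnnnjn => njnnnnAnnnnjn => njnnnnjAjnnnnjn => njnnnnjjAjjnnnnjn => njnnnnjjjjnnnnjn

A => nAn   [A → n A n]
nAn => njAjn   [A → j A j]
njAjn => njnAnjn   [A → n A n]
njnAnjn => njnnAnnjn   [A → n A n]
njnnAnnjn => njnnnAnnnjn   [A → n A n]
njnnnAnnnjn => njnnnnAnnnnjn   [A → n A n]
njnnnnAnnnnjn => njnnnnjAjnnnnjn   [A → j A j]
njnnnnjAjnnnnjn => njnnnnjjAjjnnnnjn   [A → j A j]
njnnnnjjAjjnnnnjn => njnnnnjjjjnnnnjn   [A → ε]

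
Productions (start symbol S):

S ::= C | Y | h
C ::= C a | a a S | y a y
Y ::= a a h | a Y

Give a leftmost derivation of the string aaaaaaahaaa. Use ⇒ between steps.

S ⇒ C   [S ::= C]
C ⇒ Ca   [C ::= C a]
Ca ⇒ Caa   [C ::= C a]
Caa ⇒ Caaa   [C ::= C a]
Caaa ⇒ aaSaaa   [C ::= a a S]
aaSaaa ⇒ aaCaaa   [S ::= C]
aaCaaa ⇒ aaaaSaaa   [C ::= a a S]
aaaaSaaa ⇒ aaaaYaaa   [S ::= Y]
aaaaYaaa ⇒ aaaaaYaaa   [Y ::= a Y]
aaaaaYaaa ⇒ aaaaaaahaaa   [Y ::= a a h]

S ⇒ C ⇒ Ca ⇒ Caa ⇒ Caaa ⇒ aaSaaa ⇒ aaCaaa ⇒ aaaaSaaa ⇒ aaaaYaaa ⇒ aaaaaYaaa ⇒ aaaaaaahaaa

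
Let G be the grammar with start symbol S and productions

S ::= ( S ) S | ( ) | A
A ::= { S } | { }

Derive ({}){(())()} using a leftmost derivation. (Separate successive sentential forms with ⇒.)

S ⇒ (S)S ⇒ (A)S ⇒ ({})S ⇒ ({})A ⇒ ({}){S} ⇒ ({}){(S)S} ⇒ ({}){(())S} ⇒ ({}){(())()}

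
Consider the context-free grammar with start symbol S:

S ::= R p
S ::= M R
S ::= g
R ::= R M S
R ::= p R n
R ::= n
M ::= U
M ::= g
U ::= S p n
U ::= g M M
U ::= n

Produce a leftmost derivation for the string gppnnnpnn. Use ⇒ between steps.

S⇒MR⇒UR⇒SpnR⇒MRpnR⇒gRpnR⇒gpRnpnR⇒gppRnnpnR⇒gppnnnpnR⇒gppnnnpnn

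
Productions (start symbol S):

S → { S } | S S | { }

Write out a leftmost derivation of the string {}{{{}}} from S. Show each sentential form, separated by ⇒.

S ⇒ SS   [S → S S]
SS ⇒ {}S   [S → { }]
{}S ⇒ {}{S}   [S → { S }]
{}{S} ⇒ {}{{S}}   [S → { S }]
{}{{S}} ⇒ {}{{{}}}   [S → { }]

S⇒SS⇒{}S⇒{}{S}⇒{}{{S}}⇒{}{{{}}}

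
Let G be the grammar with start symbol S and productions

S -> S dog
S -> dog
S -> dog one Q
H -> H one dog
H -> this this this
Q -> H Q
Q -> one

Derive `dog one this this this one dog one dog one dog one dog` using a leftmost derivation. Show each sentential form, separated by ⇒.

S ⇒ S dog ⇒ dog one Q dog ⇒ dog one H Q dog ⇒ dog one H one dog Q dog ⇒ dog one H one dog one dog Q dog ⇒ dog one H one dog one dog one dog Q dog ⇒ dog one this this this one dog one dog one dog Q dog ⇒ dog one this this this one dog one dog one dog one dog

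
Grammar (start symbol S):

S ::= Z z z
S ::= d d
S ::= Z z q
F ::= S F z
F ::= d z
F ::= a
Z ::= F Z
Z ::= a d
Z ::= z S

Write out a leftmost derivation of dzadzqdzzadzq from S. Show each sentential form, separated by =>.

S=>Zzq=>FZzq=>SFzZzq=>ZzqFzZzq=>FZzqFzZzq=>dzZzqFzZzq=>dzadzqFzZzq=>dzadzqdzzZzq=>dzadzqdzzadzq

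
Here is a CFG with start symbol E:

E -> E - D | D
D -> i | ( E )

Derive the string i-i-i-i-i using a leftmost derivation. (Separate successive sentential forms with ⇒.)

E ⇒ E-D   [E -> E - D]
E-D ⇒ E-D-D   [E -> E - D]
E-D-D ⇒ E-D-D-D   [E -> E - D]
E-D-D-D ⇒ E-D-D-D-D   [E -> E - D]
E-D-D-D-D ⇒ D-D-D-D-D   [E -> D]
D-D-D-D-D ⇒ i-D-D-D-D   [D -> i]
i-D-D-D-D ⇒ i-i-D-D-D   [D -> i]
i-i-D-D-D ⇒ i-i-i-D-D   [D -> i]
i-i-i-D-D ⇒ i-i-i-i-D   [D -> i]
i-i-i-i-D ⇒ i-i-i-i-i   [D -> i]

E⇒E-D⇒E-D-D⇒E-D-D-D⇒E-D-D-D-D⇒D-D-D-D-D⇒i-D-D-D-D⇒i-i-D-D-D⇒i-i-i-D-D⇒i-i-i-i-D⇒i-i-i-i-i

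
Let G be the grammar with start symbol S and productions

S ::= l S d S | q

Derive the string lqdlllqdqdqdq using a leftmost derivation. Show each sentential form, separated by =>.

S => lSdS => lqdS => lqdlSdS => lqdllSdSdS => lqdlllSdSdSdS => lqdlllqdSdSdS => lqdlllqdqdSdS => lqdlllqdqdqdS => lqdlllqdqdqdq

S => lSdS   [S ::= l S d S]
lSdS => lqdS   [S ::= q]
lqdS => lqdlSdS   [S ::= l S d S]
lqdlSdS => lqdllSdSdS   [S ::= l S d S]
lqdllSdSdS => lqdlllSdSdSdS   [S ::= l S d S]
lqdlllSdSdSdS => lqdlllqdSdSdS   [S ::= q]
lqdlllqdSdSdS => lqdlllqdqdSdS   [S ::= q]
lqdlllqdqdSdS => lqdlllqdqdqdS   [S ::= q]
lqdlllqdqdqdS => lqdlllqdqdqdq   [S ::= q]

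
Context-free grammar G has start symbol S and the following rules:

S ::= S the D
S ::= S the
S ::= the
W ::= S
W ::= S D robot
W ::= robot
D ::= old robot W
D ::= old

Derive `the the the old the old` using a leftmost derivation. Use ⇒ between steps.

S ⇒ S the D ⇒ S the D the D ⇒ S the the D the D ⇒ the the the D the D ⇒ the the the old the D ⇒ the the the old the old

S ⇒ S the D   [S ::= S the D]
S the D ⇒ S the D the D   [S ::= S the D]
S the D the D ⇒ S the the D the D   [S ::= S the]
S the the D the D ⇒ the the the D the D   [S ::= the]
the the the D the D ⇒ the the the old the D   [D ::= old]
the the the old the D ⇒ the the the old the old   [D ::= old]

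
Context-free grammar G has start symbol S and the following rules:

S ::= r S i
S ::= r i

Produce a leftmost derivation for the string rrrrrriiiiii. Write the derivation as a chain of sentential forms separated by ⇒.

S ⇒ rSi   [S ::= r S i]
rSi ⇒ rrSii   [S ::= r S i]
rrSii ⇒ rrrSiii   [S ::= r S i]
rrrSiii ⇒ rrrrSiiii   [S ::= r S i]
rrrrSiiii ⇒ rrrrrSiiiii   [S ::= r S i]
rrrrrSiiiii ⇒ rrrrrriiiiii   [S ::= r i]

S ⇒ rSi ⇒ rrSii ⇒ rrrSiii ⇒ rrrrSiiii ⇒ rrrrrSiiiii ⇒ rrrrrriiiiii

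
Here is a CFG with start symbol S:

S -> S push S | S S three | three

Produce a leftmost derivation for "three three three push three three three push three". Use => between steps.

S => S push S   [S -> S push S]
S push S => S S three push S   [S -> S S three]
S S three push S => S push S S three push S   [S -> S push S]
S push S S three push S => S S three push S S three push S   [S -> S S three]
S S three push S S three push S => three S three push S S three push S   [S -> three]
three S three push S S three push S => three three three push S S three push S   [S -> three]
three three three push S S three push S => three three three push three S three push S   [S -> three]
three three three push three S three push S => three three three push three three three push S   [S -> three]
three three three push three three three push S => three three three push three three three push three   [S -> three]

S => S push S => S S three push S => S push S S three push S => S S three push S S three push S => three S three push S S three push S => three three three push S S three push S => three three three push three S three push S => three three three push three three three push S => three three three push three three three push three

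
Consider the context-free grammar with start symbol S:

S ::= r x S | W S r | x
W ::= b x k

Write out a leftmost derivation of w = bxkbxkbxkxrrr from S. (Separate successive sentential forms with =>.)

S=>WSr=>bxkSr=>bxkWSrr=>bxkbxkSrr=>bxkbxkWSrrr=>bxkbxkbxkSrrr=>bxkbxkbxkxrrr

S => WSr   [S ::= W S r]
WSr => bxkSr   [W ::= b x k]
bxkSr => bxkWSrr   [S ::= W S r]
bxkWSrr => bxkbxkSrr   [W ::= b x k]
bxkbxkSrr => bxkbxkWSrrr   [S ::= W S r]
bxkbxkWSrrr => bxkbxkbxkSrrr   [W ::= b x k]
bxkbxkbxkSrrr => bxkbxkbxkxrrr   [S ::= x]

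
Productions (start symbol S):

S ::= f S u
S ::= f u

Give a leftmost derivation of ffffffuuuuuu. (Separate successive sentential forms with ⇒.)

S ⇒ fSu ⇒ ffSuu ⇒ fffSuuu ⇒ ffffSuuuu ⇒ fffffSuuuuu ⇒ ffffffuuuuuu

S ⇒ fSu   [S ::= f S u]
fSu ⇒ ffSuu   [S ::= f S u]
ffSuu ⇒ fffSuuu   [S ::= f S u]
fffSuuu ⇒ ffffSuuuu   [S ::= f S u]
ffffSuuuu ⇒ fffffSuuuuu   [S ::= f S u]
fffffSuuuuu ⇒ ffffffuuuuuu   [S ::= f u]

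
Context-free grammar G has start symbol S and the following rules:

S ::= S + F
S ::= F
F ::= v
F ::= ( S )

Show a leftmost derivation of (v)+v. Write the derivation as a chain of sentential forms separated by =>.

S => S+F => F+F => (S)+F => (F)+F => (v)+F => (v)+v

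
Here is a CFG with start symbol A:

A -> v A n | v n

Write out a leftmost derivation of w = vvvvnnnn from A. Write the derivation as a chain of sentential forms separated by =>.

A => vAn   [A -> v A n]
vAn => vvAnn   [A -> v A n]
vvAnn => vvvAnnn   [A -> v A n]
vvvAnnn => vvvvnnnn   [A -> v n]

A => vAn => vvAnn => vvvAnnn => vvvvnnnn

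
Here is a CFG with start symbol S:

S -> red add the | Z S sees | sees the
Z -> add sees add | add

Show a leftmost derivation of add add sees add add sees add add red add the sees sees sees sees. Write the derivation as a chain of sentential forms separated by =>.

S => Z S sees => add S sees => add Z S sees sees => add add sees add S sees sees => add add sees add Z S sees sees sees => add add sees add add sees add S sees sees sees => add add sees add add sees add Z S sees sees sees sees => add add sees add add sees add add S sees sees sees sees => add add sees add add sees add add red add the sees sees sees sees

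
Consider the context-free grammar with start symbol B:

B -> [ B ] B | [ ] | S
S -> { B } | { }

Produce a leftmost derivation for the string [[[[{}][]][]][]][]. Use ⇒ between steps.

B ⇒ [B]B ⇒ [[B]B]B ⇒ [[[B]B]B]B ⇒ [[[[B]B]B]B]B ⇒ [[[[S]B]B]B]B ⇒ [[[[{}]B]B]B]B ⇒ [[[[{}][]]B]B]B ⇒ [[[[{}][]][]]B]B ⇒ [[[[{}][]][]][]]B ⇒ [[[[{}][]][]][]][]

B ⇒ [B]B   [B -> [ B ] B]
[B]B ⇒ [[B]B]B   [B -> [ B ] B]
[[B]B]B ⇒ [[[B]B]B]B   [B -> [ B ] B]
[[[B]B]B]B ⇒ [[[[B]B]B]B]B   [B -> [ B ] B]
[[[[B]B]B]B]B ⇒ [[[[S]B]B]B]B   [B -> S]
[[[[S]B]B]B]B ⇒ [[[[{}]B]B]B]B   [S -> { }]
[[[[{}]B]B]B]B ⇒ [[[[{}][]]B]B]B   [B -> [ ]]
[[[[{}][]]B]B]B ⇒ [[[[{}][]][]]B]B   [B -> [ ]]
[[[[{}][]][]]B]B ⇒ [[[[{}][]][]][]]B   [B -> [ ]]
[[[[{}][]][]][]]B ⇒ [[[[{}][]][]][]][]   [B -> [ ]]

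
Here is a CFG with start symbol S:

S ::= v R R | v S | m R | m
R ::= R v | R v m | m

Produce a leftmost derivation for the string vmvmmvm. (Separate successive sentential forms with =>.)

S=>vRR=>vRvmR=>vmvmR=>vmvmRvm=>vmvmmvm

S => vRR   [S ::= v R R]
vRR => vRvmR   [R ::= R v m]
vRvmR => vmvmR   [R ::= m]
vmvmR => vmvmRvm   [R ::= R v m]
vmvmRvm => vmvmmvm   [R ::= m]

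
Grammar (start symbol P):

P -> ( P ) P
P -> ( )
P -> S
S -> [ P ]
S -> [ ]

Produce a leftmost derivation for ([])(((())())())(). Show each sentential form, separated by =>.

P => (P)P => (S)P => ([])P => ([])(P)P => ([])((P)P)P => ([])(((P)P)P)P => ([])(((())P)P)P => ([])(((())())P)P => ([])(((())())())P => ([])(((())())())()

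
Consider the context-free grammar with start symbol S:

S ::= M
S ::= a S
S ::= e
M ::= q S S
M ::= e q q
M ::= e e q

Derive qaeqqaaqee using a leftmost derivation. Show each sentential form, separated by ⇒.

S ⇒ M   [S ::= M]
M ⇒ qSS   [M ::= q S S]
qSS ⇒ qaSS   [S ::= a S]
qaSS ⇒ qaMS   [S ::= M]
qaMS ⇒ qaeqqS   [M ::= e q q]
qaeqqS ⇒ qaeqqaS   [S ::= a S]
qaeqqaS ⇒ qaeqqaaS   [S ::= a S]
qaeqqaaS ⇒ qaeqqaaM   [S ::= M]
qaeqqaaM ⇒ qaeqqaaqSS   [M ::= q S S]
qaeqqaaqSS ⇒ qaeqqaaqeS   [S ::= e]
qaeqqaaqeS ⇒ qaeqqaaqee   [S ::= e]

S⇒M⇒qSS⇒qaSS⇒qaMS⇒qaeqqS⇒qaeqqaS⇒qaeqqaaS⇒qaeqqaaM⇒qaeqqaaqSS⇒qaeqqaaqeS⇒qaeqqaaqee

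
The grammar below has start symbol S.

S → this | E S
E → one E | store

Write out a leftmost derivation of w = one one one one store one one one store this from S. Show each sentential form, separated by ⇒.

S ⇒ E S ⇒ one E S ⇒ one one E S ⇒ one one one E S ⇒ one one one one E S ⇒ one one one one store S ⇒ one one one one store E S ⇒ one one one one store one E S ⇒ one one one one store one one E S ⇒ one one one one store one one one E S ⇒ one one one one store one one one store S ⇒ one one one one store one one one store this

S ⇒ E S   [S → E S]
E S ⇒ one E S   [E → one E]
one E S ⇒ one one E S   [E → one E]
one one E S ⇒ one one one E S   [E → one E]
one one one E S ⇒ one one one one E S   [E → one E]
one one one one E S ⇒ one one one one store S   [E → store]
one one one one store S ⇒ one one one one store E S   [S → E S]
one one one one store E S ⇒ one one one one store one E S   [E → one E]
one one one one store one E S ⇒ one one one one store one one E S   [E → one E]
one one one one store one one E S ⇒ one one one one store one one one E S   [E → one E]
one one one one store one one one E S ⇒ one one one one store one one one store S   [E → store]
one one one one store one one one store S ⇒ one one one one store one one one store this   [S → this]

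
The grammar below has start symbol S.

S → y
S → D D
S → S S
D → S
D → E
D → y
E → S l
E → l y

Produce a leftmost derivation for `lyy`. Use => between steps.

S => DD   [S → D D]
DD => ED   [D → E]
ED => lyD   [E → l y]
lyD => lyS   [D → S]
lyS => lyy   [S → y]

S => DD => ED => lyD => lyS => lyy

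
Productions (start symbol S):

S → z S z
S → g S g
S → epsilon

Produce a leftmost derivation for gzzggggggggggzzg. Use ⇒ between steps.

S ⇒ gSg   [S → g S g]
gSg ⇒ gzSzg   [S → z S z]
gzSzg ⇒ gzzSzzg   [S → z S z]
gzzSzzg ⇒ gzzgSgzzg   [S → g S g]
gzzgSgzzg ⇒ gzzggSggzzg   [S → g S g]
gzzggSggzzg ⇒ gzzgggSgggzzg   [S → g S g]
gzzgggSgggzzg ⇒ gzzggggSggggzzg   [S → g S g]
gzzggggSggggzzg ⇒ gzzgggggSgggggzzg   [S → g S g]
gzzgggggSgggggzzg ⇒ gzzggggggggggzzg   [S → epsilon]

S⇒gSg⇒gzSzg⇒gzzSzzg⇒gzzgSgzzg⇒gzzggSggzzg⇒gzzgggSgggzzg⇒gzzggggSggggzzg⇒gzzgggggSgggggzzg⇒gzzggggggggggzzg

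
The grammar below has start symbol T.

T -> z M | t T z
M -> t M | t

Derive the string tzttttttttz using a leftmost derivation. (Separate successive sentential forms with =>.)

T=>tTz=>tzMz=>tztMz=>tzttMz=>tztttMz=>tzttttMz=>tztttttMz=>tzttttttMz=>tztttttttMz=>tzttttttttz

T => tTz   [T -> t T z]
tTz => tzMz   [T -> z M]
tzMz => tztMz   [M -> t M]
tztMz => tzttMz   [M -> t M]
tzttMz => tztttMz   [M -> t M]
tztttMz => tzttttMz   [M -> t M]
tzttttMz => tztttttMz   [M -> t M]
tztttttMz => tzttttttMz   [M -> t M]
tzttttttMz => tztttttttMz   [M -> t M]
tztttttttMz => tzttttttttz   [M -> t]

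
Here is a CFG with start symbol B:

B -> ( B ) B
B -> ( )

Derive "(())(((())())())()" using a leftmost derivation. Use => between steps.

B => (B)B => (())B => (())(B)B => (())((B)B)B => (())(((B)B)B)B => (())(((())B)B)B => (())(((())())B)B => (())(((())())())B => (())(((())())())()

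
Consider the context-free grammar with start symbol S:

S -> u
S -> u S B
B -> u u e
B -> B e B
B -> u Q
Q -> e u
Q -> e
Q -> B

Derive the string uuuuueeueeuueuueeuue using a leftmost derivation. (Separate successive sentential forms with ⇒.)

S ⇒ uSB   [S -> u S B]
uSB ⇒ uuSBB   [S -> u S B]
uuSBB ⇒ uuuBB   [S -> u]
uuuBB ⇒ uuuBeBB   [B -> B e B]
uuuBeBB ⇒ uuuuueeBB   [B -> u u e]
uuuuueeBB ⇒ uuuuueeBeBB   [B -> B e B]
uuuuueeBeBB ⇒ uuuuueeuQeBB   [B -> u Q]
uuuuueeuQeBB ⇒ uuuuueeueeBB   [Q -> e]
uuuuueeueeBB ⇒ uuuuueeueeuueB   [B -> u u e]
uuuuueeueeuueB ⇒ uuuuueeueeuueBeB   [B -> B e B]
uuuuueeueeuueBeB ⇒ uuuuueeueeuueuueeB   [B -> u u e]
uuuuueeueeuueuueeB ⇒ uuuuueeueeuueuueeuue   [B -> u u e]

S⇒uSB⇒uuSBB⇒uuuBB⇒uuuBeBB⇒uuuuueeBB⇒uuuuueeBeBB⇒uuuuueeuQeBB⇒uuuuueeueeBB⇒uuuuueeueeuueB⇒uuuuueeueeuueBeB⇒uuuuueeueeuueuueeB⇒uuuuueeueeuueuueeuue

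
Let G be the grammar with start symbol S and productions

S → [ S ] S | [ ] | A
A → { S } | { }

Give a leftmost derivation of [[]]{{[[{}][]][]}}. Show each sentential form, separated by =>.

S => [S]S => [[]]S => [[]]A => [[]]{S} => [[]]{A} => [[]]{{S}} => [[]]{{[S]S}} => [[]]{{[[S]S]S}} => [[]]{{[[A]S]S}} => [[]]{{[[{}]S]S}} => [[]]{{[[{}][]]S}} => [[]]{{[[{}][]][]}}

S => [S]S   [S → [ S ] S]
[S]S => [[]]S   [S → [ ]]
[[]]S => [[]]A   [S → A]
[[]]A => [[]]{S}   [A → { S }]
[[]]{S} => [[]]{A}   [S → A]
[[]]{A} => [[]]{{S}}   [A → { S }]
[[]]{{S}} => [[]]{{[S]S}}   [S → [ S ] S]
[[]]{{[S]S}} => [[]]{{[[S]S]S}}   [S → [ S ] S]
[[]]{{[[S]S]S}} => [[]]{{[[A]S]S}}   [S → A]
[[]]{{[[A]S]S}} => [[]]{{[[{}]S]S}}   [A → { }]
[[]]{{[[{}]S]S}} => [[]]{{[[{}][]]S}}   [S → [ ]]
[[]]{{[[{}][]]S}} => [[]]{{[[{}][]][]}}   [S → [ ]]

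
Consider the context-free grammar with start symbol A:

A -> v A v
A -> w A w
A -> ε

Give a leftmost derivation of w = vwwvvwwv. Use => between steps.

A => vAv => vwAwv => vwwAwwv => vwwvAvwwv => vwwvvwwv

A => vAv   [A -> v A v]
vAv => vwAwv   [A -> w A w]
vwAwv => vwwAwwv   [A -> w A w]
vwwAwwv => vwwvAvwwv   [A -> v A v]
vwwvAvwwv => vwwvvwwv   [A -> ε]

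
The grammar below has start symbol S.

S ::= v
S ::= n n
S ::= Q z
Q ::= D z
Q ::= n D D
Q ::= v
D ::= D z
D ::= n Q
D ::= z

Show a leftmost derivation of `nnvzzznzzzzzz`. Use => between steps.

S => Qz => nDDz => nDzDz => nDzzDz => nDzzzDz => nnQzzzDz => nnvzzzDz => nnvzzzDzz => nnvzzzDzzz => nnvzzzDzzzz => nnvzzznQzzzz => nnvzzznDzzzzz => nnvzzznzzzzzz

S => Qz   [S ::= Q z]
Qz => nDDz   [Q ::= n D D]
nDDz => nDzDz   [D ::= D z]
nDzDz => nDzzDz   [D ::= D z]
nDzzDz => nDzzzDz   [D ::= D z]
nDzzzDz => nnQzzzDz   [D ::= n Q]
nnQzzzDz => nnvzzzDz   [Q ::= v]
nnvzzzDz => nnvzzzDzz   [D ::= D z]
nnvzzzDzz => nnvzzzDzzz   [D ::= D z]
nnvzzzDzzz => nnvzzzDzzzz   [D ::= D z]
nnvzzzDzzzz => nnvzzznQzzzz   [D ::= n Q]
nnvzzznQzzzz => nnvzzznDzzzzz   [Q ::= D z]
nnvzzznDzzzzz => nnvzzznzzzzzz   [D ::= z]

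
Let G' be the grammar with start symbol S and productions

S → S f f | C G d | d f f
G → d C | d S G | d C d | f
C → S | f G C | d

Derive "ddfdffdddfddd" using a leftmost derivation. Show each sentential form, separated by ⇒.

S ⇒ CGd ⇒ dGd ⇒ ddCdd ⇒ ddSdd ⇒ ddCGddd ⇒ ddfGCGddd ⇒ ddfdCdCGddd ⇒ ddfdfGCdCGddd ⇒ ddfdffCdCGddd ⇒ ddfdffddCGddd ⇒ ddfdffdddGddd ⇒ ddfdffdddfddd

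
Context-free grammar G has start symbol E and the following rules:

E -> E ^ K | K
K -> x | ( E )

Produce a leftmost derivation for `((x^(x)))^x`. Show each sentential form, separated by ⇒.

E ⇒ E^K ⇒ K^K ⇒ (E)^K ⇒ (K)^K ⇒ ((E))^K ⇒ ((E^K))^K ⇒ ((K^K))^K ⇒ ((x^K))^K ⇒ ((x^(E)))^K ⇒ ((x^(K)))^K ⇒ ((x^(x)))^K ⇒ ((x^(x)))^x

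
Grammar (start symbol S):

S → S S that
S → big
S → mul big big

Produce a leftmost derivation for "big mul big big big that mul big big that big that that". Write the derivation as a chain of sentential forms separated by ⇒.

S ⇒ S S that ⇒ big S that ⇒ big S S that that ⇒ big S S that S that that ⇒ big S S that S that S that that ⇒ big mul big big S that S that S that that ⇒ big mul big big big that S that S that that ⇒ big mul big big big that mul big big that S that that ⇒ big mul big big big that mul big big that big that that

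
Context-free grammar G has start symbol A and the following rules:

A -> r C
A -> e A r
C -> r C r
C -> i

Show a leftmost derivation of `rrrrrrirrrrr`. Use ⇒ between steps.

A ⇒ rC   [A -> r C]
rC ⇒ rrCr   [C -> r C r]
rrCr ⇒ rrrCrr   [C -> r C r]
rrrCrr ⇒ rrrrCrrr   [C -> r C r]
rrrrCrrr ⇒ rrrrrCrrrr   [C -> r C r]
rrrrrCrrrr ⇒ rrrrrrCrrrrr   [C -> r C r]
rrrrrrCrrrrr ⇒ rrrrrrirrrrr   [C -> i]

A⇒rC⇒rrCr⇒rrrCrr⇒rrrrCrrr⇒rrrrrCrrrr⇒rrrrrrCrrrrr⇒rrrrrrirrrrr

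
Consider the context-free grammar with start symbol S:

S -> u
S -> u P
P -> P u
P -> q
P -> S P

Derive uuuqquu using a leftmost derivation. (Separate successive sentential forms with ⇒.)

S⇒uP⇒uSP⇒uuP⇒uuPu⇒uuSPu⇒uuuPPu⇒uuuqPu⇒uuuqPuu⇒uuuqquu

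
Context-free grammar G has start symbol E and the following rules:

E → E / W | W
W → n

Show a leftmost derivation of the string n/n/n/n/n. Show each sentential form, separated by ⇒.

E ⇒ E/W   [E → E / W]
E/W ⇒ E/W/W   [E → E / W]
E/W/W ⇒ E/W/W/W   [E → E / W]
E/W/W/W ⇒ E/W/W/W/W   [E → E / W]
E/W/W/W/W ⇒ W/W/W/W/W   [E → W]
W/W/W/W/W ⇒ n/W/W/W/W   [W → n]
n/W/W/W/W ⇒ n/n/W/W/W   [W → n]
n/n/W/W/W ⇒ n/n/n/W/W   [W → n]
n/n/n/W/W ⇒ n/n/n/n/W   [W → n]
n/n/n/n/W ⇒ n/n/n/n/n   [W → n]

E ⇒ E/W ⇒ E/W/W ⇒ E/W/W/W ⇒ E/W/W/W/W ⇒ W/W/W/W/W ⇒ n/W/W/W/W ⇒ n/n/W/W/W ⇒ n/n/n/W/W ⇒ n/n/n/n/W ⇒ n/n/n/n/n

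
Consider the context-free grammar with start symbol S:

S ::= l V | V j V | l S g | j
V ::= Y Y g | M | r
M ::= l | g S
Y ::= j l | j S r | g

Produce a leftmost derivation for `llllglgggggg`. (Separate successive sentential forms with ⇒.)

S ⇒ lSg ⇒ llSgg ⇒ lllSggg ⇒ llllVggg ⇒ llllMggg ⇒ llllgSggg ⇒ llllglVggg ⇒ llllglYYgggg ⇒ llllglgYgggg ⇒ llllglgggggg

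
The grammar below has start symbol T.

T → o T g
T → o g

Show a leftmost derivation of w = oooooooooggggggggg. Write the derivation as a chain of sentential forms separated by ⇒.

T⇒oTg⇒ooTgg⇒oooTggg⇒ooooTgggg⇒oooooTggggg⇒ooooooTgggggg⇒oooooooTggggggg⇒ooooooooTgggggggg⇒oooooooooggggggggg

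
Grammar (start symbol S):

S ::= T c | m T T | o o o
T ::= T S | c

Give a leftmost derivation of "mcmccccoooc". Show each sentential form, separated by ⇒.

S ⇒ mTT   [S ::= m T T]
mTT ⇒ mTST   [T ::= T S]
mTST ⇒ mTSST   [T ::= T S]
mTSST ⇒ mcSST   [T ::= c]
mcSST ⇒ mcmTTST   [S ::= m T T]
mcmTTST ⇒ mcmTSTST   [T ::= T S]
mcmTSTST ⇒ mcmcSTST   [T ::= c]
mcmcSTST ⇒ mcmcTcTST   [S ::= T c]
mcmcTcTST ⇒ mcmcccTST   [T ::= c]
mcmcccTST ⇒ mcmccccST   [T ::= c]
mcmccccST ⇒ mcmccccoooT   [S ::= o o o]
mcmccccoooT ⇒ mcmccccoooc   [T ::= c]

S ⇒ mTT ⇒ mTST ⇒ mTSST ⇒ mcSST ⇒ mcmTTST ⇒ mcmTSTST ⇒ mcmcSTST ⇒ mcmcTcTST ⇒ mcmcccTST ⇒ mcmccccST ⇒ mcmccccoooT ⇒ mcmccccoooc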